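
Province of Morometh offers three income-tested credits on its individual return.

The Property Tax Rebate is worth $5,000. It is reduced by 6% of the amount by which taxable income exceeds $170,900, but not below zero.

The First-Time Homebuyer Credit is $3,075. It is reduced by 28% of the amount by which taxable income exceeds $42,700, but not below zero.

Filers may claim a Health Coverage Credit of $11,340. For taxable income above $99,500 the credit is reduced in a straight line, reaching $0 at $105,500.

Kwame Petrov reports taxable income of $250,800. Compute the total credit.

Property Tax Rebate: 6% of the $79,900 excess over $170,900 is $4,794; credit = $5,000 − $4,794 = $206.
First-Time Homebuyer Credit: 28% of the $208,100 excess over $42,700 is $58,268 ≥ base, so the credit is $0.
Health Coverage Credit: $250,800 is at or above $105,500, so the credit is $0.
Total: $206 + $0 + $0 = $206.

$206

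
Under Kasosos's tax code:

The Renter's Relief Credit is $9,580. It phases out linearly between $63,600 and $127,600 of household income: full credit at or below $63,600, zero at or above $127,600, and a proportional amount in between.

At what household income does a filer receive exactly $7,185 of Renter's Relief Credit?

$7,185 is 7,185/9,580 of the full $9,580, so 2,395/9,580 of the $64,000 range has been used: income = $63,600 + $64,000 × 2,395/9,580 = $79,600.

$79,600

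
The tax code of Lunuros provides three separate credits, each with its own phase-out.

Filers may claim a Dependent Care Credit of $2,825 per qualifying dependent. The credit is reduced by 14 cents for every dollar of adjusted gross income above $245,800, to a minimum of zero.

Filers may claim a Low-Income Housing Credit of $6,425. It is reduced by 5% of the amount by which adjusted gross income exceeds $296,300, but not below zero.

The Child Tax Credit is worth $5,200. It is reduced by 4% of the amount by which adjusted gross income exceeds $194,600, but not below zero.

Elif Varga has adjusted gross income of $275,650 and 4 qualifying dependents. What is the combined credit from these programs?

Dependent Care Credit: base = 4 × $2,825 = $11,300. 14% of the $29,850 excess over $245,800 is $4,179; credit = $11,300 − $4,179 = $7,121.
Low-Income Housing Credit: $275,650 is at or below the $296,300 threshold, so the full $6,425 applies.
Child Tax Credit: 4% of the $81,050 excess over $194,600 is $3,242; credit = $5,200 − $3,242 = $1,958.
Total: $7,121 + $6,425 + $1,958 = $15,504.

$15,504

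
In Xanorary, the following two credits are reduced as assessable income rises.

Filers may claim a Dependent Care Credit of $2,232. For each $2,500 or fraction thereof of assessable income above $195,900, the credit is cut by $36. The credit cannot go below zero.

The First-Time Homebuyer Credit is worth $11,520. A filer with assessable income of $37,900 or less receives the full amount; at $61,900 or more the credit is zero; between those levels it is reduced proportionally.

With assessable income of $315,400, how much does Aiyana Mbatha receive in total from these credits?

Dependent Care Credit: income exceeds $195,900 by $119,500, which is 48 full-or-partial $2,500 increments; reduction = 48 × $36 = $1,728, leaving $504.
First-Time Homebuyer Credit: $315,400 is at or above $61,900, so the credit is $0.
Total: $504 + $0 = $504.

$504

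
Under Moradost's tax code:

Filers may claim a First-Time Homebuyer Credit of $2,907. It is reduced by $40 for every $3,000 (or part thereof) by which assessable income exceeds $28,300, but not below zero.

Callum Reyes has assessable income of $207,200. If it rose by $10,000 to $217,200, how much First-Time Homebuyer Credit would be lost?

$120

At $207,200 — income exceeds $28,300 by $178,900, which is 60 full-or-partial $3,000 increments; reduction = 60 × $40 = $2,400, leaving $507.
At $217,200 — income exceeds $28,300 by $188,900, which is 63 full-or-partial $3,000 increments; reduction = 63 × $40 = $2,520, leaving $387.
Lost: $507 − $387 = $120.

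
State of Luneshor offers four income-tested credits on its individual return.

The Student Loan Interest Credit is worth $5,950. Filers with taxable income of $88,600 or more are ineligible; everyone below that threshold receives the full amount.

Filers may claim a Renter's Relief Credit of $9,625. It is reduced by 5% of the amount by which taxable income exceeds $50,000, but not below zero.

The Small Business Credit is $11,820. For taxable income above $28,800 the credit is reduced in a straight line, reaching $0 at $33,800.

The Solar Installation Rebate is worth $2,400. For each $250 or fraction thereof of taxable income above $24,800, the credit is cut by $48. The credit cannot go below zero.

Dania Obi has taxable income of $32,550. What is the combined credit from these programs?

Student Loan Interest Credit: $32,550 is below the $88,600 cutoff, so the full $5,950 applies.
Renter's Relief Credit: $32,550 is at or below the $50,000 threshold, so the full $9,625 applies.
Small Business Credit: $32,550 is $3,750 into a $5,000 phase-out range, leaving 1,250/5,000 of the credit: $11,820 × 1,250/5,000 = $2,955.
Solar Installation Rebate: income exceeds $24,800 by $7,750, which is 31 full-or-partial $250 increments; reduction = 31 × $48 = $1,488, leaving $912.
Total: $5,950 + $9,625 + $2,955 + $912 = $19,442.

$19,442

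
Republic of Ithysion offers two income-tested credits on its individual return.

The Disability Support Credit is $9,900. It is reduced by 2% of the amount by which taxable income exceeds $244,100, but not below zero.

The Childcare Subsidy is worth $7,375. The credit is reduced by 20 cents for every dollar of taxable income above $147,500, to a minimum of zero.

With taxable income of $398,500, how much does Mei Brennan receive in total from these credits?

$6,812

Disability Support Credit: 2% of the $154,400 excess over $244,100 is $3,088; credit = $9,900 − $3,088 = $6,812.
Childcare Subsidy: 20% of the $251,000 excess over $147,500 is $50,200 ≥ base, so the credit is $0.
Total: $6,812 + $0 = $6,812.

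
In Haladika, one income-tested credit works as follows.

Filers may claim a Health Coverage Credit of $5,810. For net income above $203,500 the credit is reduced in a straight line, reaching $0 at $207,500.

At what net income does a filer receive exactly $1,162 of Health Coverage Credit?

$1,162 is 1,162/5,810 of the full $5,810, so 4,648/5,810 of the $4,000 range has been used: income = $203,500 + $4,000 × 4,648/5,810 = $206,700.

$206,700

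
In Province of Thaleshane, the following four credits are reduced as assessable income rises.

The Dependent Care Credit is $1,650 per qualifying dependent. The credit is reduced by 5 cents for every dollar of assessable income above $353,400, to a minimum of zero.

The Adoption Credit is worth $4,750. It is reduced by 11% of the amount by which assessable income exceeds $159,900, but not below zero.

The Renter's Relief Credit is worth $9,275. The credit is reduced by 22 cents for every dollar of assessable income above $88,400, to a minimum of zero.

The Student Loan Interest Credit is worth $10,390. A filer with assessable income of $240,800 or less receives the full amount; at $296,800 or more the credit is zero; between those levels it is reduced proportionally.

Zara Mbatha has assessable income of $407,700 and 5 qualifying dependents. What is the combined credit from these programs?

Dependent Care Credit: base = 5 × $1,650 = $8,250. 5% of the $54,300 excess over $353,400 is $2,715; credit = $8,250 − $2,715 = $5,535.
Adoption Credit: 11% of the $247,800 excess over $159,900 is $27,258 ≥ base, so the credit is $0.
Renter's Relief Credit: 22% of the $319,300 excess over $88,400 is $70,246 ≥ base, so the credit is $0.
Student Loan Interest Credit: $407,700 is at or above $296,800, so the credit is $0.
Total: $5,535 + $0 + $0 + $0 = $5,535.

$5,535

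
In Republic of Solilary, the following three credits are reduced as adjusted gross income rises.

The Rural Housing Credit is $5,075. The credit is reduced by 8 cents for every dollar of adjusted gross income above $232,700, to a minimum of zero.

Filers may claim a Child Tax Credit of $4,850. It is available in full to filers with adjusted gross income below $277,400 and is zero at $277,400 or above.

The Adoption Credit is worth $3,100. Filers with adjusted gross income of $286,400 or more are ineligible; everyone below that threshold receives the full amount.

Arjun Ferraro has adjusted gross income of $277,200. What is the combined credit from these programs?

$9,465

Rural Housing Credit: 8% of the $44,500 excess over $232,700 is $3,560; credit = $5,075 − $3,560 = $1,515.
Child Tax Credit: $277,200 is below the $277,400 cutoff, so the full $4,850 applies.
Adoption Credit: $277,200 is below the $286,400 cutoff, so the full $3,100 applies.
Total: $1,515 + $4,850 + $3,100 = $9,465.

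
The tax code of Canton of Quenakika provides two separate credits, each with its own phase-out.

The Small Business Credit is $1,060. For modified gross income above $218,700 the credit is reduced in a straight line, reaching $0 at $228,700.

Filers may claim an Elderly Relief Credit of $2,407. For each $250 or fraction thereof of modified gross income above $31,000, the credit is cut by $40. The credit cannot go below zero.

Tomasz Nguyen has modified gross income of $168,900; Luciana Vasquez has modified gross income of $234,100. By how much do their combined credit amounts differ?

$1,060

Tomasz ($168,900): Small Business Credit: $168,900 is at or below the $218,700 threshold, so the full $1,060 applies. Elderly Relief Credit: income exceeds $31,000 by $137,900 → 552 increments × $40 = $22,080 ≥ base, so the credit is $0. total $1,060 + $0 = $1,060
Luciana ($234,100): Small Business Credit: $234,100 is at or above $228,700, so the credit is $0. Elderly Relief Credit: income exceeds $31,000 by $203,100 → 813 increments × $40 = $32,520 ≥ base, so the credit is $0. total $0 + $0 = $0
Difference: |$1,060 − $0| = $1,060.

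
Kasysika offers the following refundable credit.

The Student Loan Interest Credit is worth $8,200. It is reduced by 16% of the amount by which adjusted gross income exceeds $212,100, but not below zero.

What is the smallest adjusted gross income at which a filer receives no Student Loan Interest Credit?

$263,350

The credit falls by 16% of each dollar above $212,100, so it reaches zero when the excess is $8,200 / 16% = $51,250: income = $212,100 + $51,250 = $263,350.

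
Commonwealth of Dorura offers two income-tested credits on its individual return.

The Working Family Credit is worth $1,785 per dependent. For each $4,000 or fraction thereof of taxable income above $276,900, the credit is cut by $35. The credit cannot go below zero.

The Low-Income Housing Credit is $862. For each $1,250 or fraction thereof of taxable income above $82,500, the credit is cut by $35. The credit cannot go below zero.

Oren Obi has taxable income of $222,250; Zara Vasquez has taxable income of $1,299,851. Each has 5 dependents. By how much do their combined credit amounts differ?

$8,925

Oren ($222,250): Working Family Credit: base = 5 × $1,785 = $8,925. $222,250 is at or below the $276,900 threshold, so the full $8,925 applies. Low-Income Housing Credit: income exceeds $82,500 by $139,750 → 112 increments × $35 = $3,920 ≥ base, so the credit is $0. total $8,925 + $0 = $8,925
Zara ($1,299,851): Working Family Credit: base = 5 × $1,785 = $8,925. income exceeds $276,900 by $1,022,951 → 256 increments × $35 = $8,960 ≥ base, so the credit is $0. Low-Income Housing Credit: income exceeds $82,500 by $1,217,351 → 974 increments × $35 = $34,090 ≥ base, so the credit is $0. total $0 + $0 = $0
Difference: |$8,925 − $0| = $8,925.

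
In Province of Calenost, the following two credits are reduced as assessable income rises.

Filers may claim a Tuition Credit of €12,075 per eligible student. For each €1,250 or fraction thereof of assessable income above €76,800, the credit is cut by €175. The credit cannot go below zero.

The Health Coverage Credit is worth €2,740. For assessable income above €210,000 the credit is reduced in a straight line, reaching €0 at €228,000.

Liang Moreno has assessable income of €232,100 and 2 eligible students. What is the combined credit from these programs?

€2,275

Tuition Credit: base = 2 × €12,075 = €24,150. income exceeds €76,800 by €155,300, which is 125 full-or-partial €1,250 increments; reduction = 125 × €175 = €21,875, leaving €2,275.
Health Coverage Credit: €232,100 is at or above €228,000, so the credit is €0.
Total: €2,275 + €0 = €2,275.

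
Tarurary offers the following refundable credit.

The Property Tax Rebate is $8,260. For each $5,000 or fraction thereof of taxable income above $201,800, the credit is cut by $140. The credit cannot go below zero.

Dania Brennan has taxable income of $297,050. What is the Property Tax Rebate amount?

$5,460

Property Tax Rebate: income exceeds $201,800 by $95,250, which is 20 full-or-partial $5,000 increments; reduction = 20 × $140 = $2,800, leaving $5,460.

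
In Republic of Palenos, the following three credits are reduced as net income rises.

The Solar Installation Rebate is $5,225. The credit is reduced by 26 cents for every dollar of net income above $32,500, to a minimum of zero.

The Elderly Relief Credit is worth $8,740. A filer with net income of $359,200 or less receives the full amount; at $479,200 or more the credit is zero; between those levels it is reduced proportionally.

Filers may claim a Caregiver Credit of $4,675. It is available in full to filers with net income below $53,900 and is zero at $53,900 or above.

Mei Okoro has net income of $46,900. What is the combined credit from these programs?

$14,896

Solar Installation Rebate: 26% of the $14,400 excess over $32,500 is $3,744; credit = $5,225 − $3,744 = $1,481.
Elderly Relief Credit: $46,900 is at or below the $359,200 threshold, so the full $8,740 applies.
Caregiver Credit: $46,900 is below the $53,900 cutoff, so the full $4,675 applies.
Total: $1,481 + $8,740 + $4,675 = $14,896.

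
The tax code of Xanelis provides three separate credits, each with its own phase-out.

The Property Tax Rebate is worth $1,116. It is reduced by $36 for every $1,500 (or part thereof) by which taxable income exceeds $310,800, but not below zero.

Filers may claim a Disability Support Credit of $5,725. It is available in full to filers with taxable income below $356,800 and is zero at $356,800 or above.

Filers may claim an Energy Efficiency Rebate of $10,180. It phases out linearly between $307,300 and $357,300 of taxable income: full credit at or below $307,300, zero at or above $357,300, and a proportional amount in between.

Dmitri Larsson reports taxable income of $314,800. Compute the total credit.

$15,386

Property Tax Rebate: income exceeds $310,800 by $4,000, which is 3 full-or-partial $1,500 increments; reduction = 3 × $36 = $108, leaving $1,008.
Disability Support Credit: $314,800 is below the $356,800 cutoff, so the full $5,725 applies.
Energy Efficiency Rebate: $314,800 is $7,500 into a $50,000 phase-out range, leaving 42,500/50,000 of the credit: $10,180 × 42,500/50,000 = $8,653.
Total: $1,008 + $5,725 + $8,653 = $15,386.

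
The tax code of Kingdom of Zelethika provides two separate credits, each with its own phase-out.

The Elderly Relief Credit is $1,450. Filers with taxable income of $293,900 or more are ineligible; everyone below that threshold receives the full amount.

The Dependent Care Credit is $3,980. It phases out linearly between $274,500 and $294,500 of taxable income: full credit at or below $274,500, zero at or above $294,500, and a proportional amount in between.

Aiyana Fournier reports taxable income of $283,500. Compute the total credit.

Elderly Relief Credit: $283,500 is below the $293,900 cutoff, so the full $1,450 applies.
Dependent Care Credit: $283,500 is $9,000 into a $20,000 phase-out range, leaving 11,000/20,000 of the credit: $3,980 × 11,000/20,000 = $2,189.
Total: $1,450 + $2,189 = $3,639.

$3,639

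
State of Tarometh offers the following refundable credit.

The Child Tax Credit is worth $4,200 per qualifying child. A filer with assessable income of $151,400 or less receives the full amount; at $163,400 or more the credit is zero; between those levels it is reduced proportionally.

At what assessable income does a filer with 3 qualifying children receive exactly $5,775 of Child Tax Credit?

Full credit = 3 × $4,200 = $12,600.
$5,775 is 5,775/12,600 of the full $12,600, so 6,825/12,600 of the $12,000 range has been used: income = $151,400 + $12,000 × 6,825/12,600 = $157,900.

$157,900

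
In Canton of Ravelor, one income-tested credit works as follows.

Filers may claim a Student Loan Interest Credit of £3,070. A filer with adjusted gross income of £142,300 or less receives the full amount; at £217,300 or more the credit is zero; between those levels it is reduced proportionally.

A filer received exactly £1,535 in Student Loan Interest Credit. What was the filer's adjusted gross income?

£179,800

£1,535 is 1,535/3,070 of the full £3,070, so 1,535/3,070 of the £75,000 range has been used: income = £142,300 + £75,000 × 1,535/3,070 = £179,800.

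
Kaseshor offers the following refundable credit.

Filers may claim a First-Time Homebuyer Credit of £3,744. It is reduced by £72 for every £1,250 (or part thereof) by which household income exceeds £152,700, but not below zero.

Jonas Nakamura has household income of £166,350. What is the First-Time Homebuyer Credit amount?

First-Time Homebuyer Credit: income exceeds £152,700 by £13,650, which is 11 full-or-partial £1,250 increments; reduction = 11 × £72 = £792, leaving £2,952.

£2,952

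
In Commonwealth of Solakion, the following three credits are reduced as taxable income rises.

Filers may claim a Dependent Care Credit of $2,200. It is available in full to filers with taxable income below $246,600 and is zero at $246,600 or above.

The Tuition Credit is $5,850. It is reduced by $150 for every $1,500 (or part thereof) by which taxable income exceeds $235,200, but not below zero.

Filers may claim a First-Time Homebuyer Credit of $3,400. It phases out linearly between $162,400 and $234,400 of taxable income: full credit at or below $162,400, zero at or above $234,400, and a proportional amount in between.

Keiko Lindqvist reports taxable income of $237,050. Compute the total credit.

$7,750

Dependent Care Credit: $237,050 is below the $246,600 cutoff, so the full $2,200 applies.
Tuition Credit: income exceeds $235,200 by $1,850, which is 2 full-or-partial $1,500 increments; reduction = 2 × $150 = $300, leaving $5,550.
First-Time Homebuyer Credit: $237,050 is at or above $234,400, so the credit is $0.
Total: $2,200 + $5,550 + $0 = $7,750.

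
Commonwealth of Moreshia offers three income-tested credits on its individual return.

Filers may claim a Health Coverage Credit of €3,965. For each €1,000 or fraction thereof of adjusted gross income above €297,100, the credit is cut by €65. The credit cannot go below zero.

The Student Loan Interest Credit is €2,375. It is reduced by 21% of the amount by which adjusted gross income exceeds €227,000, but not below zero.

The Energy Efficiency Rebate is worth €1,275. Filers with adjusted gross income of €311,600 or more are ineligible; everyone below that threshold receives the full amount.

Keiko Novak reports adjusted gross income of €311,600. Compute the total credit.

€2,990

Health Coverage Credit: income exceeds €297,100 by €14,500, which is 15 full-or-partial €1,000 increments; reduction = 15 × €65 = €975, leaving €2,990.
Student Loan Interest Credit: 21% of the €84,600 excess over €227,000 is €17,766 ≥ base, so the credit is €0.
Energy Efficiency Rebate: €311,600 meets or exceeds the €311,600 cutoff, so the credit is €0.
Total: €2,990 + €0 + €0 = €2,990.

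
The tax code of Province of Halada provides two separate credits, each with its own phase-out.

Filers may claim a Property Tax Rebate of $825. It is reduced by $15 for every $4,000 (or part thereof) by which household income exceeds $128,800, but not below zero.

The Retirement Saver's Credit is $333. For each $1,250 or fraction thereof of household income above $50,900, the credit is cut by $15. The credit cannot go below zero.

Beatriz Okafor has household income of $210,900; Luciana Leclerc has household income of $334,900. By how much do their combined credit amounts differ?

$465

Beatriz ($210,900): Property Tax Rebate: income exceeds $128,800 by $82,100, which is 21 full-or-partial $4,000 increments; reduction = 21 × $15 = $315, leaving $510. Retirement Saver's Credit: income exceeds $50,900 by $160,000 → 128 increments × $15 = $1,920 ≥ base, so the credit is $0. total $510 + $0 = $510
Luciana ($334,900): Property Tax Rebate: income exceeds $128,800 by $206,100, which is 52 full-or-partial $4,000 increments; reduction = 52 × $15 = $780, leaving $45. Retirement Saver's Credit: income exceeds $50,900 by $284,000 → 228 increments × $15 = $3,420 ≥ base, so the credit is $0. total $45 + $0 = $45
Difference: |$510 − $45| = $465.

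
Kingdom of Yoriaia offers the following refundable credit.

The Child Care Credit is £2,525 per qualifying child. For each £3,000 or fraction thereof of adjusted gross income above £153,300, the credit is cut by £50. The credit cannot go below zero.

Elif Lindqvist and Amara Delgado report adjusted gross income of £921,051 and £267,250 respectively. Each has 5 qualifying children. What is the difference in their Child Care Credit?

Elif (£921,051): Child Care Credit: base = 5 × £2,525 = £12,625. income exceeds £153,300 by £767,751 → 256 increments × £50 = £12,800 ≥ base, so the credit is £0.
Amara (£267,250): Child Care Credit: base = 5 × £2,525 = £12,625. income exceeds £153,300 by £113,950, which is 38 full-or-partial £3,000 increments; reduction = 38 × £50 = £1,900, leaving £10,725.
Difference: |£0 − £10,725| = £10,725.

£10,725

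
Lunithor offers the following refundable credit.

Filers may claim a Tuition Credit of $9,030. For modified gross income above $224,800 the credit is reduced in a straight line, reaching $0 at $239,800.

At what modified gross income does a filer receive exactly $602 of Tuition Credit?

$602 is 602/9,030 of the full $9,030, so 8,428/9,030 of the $15,000 range has been used: income = $224,800 + $15,000 × 8,428/9,030 = $238,800.

$238,800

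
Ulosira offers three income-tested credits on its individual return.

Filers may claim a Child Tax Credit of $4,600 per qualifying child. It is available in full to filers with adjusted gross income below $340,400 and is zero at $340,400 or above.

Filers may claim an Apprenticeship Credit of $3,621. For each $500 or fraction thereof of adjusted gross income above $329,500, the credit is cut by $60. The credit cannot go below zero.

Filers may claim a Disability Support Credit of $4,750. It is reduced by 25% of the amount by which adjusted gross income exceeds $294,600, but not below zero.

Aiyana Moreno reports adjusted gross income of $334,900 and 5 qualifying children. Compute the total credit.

Child Tax Credit: base = 5 × $4,600 = $23,000. $334,900 is below the $340,400 cutoff, so the full $23,000 applies.
Apprenticeship Credit: income exceeds $329,500 by $5,400, which is 11 full-or-partial $500 increments; reduction = 11 × $60 = $660, leaving $2,961.
Disability Support Credit: 25% of the $40,300 excess over $294,600 is $10,075 ≥ base, so the credit is $0.
Total: $23,000 + $2,961 + $0 = $25,961.

$25,961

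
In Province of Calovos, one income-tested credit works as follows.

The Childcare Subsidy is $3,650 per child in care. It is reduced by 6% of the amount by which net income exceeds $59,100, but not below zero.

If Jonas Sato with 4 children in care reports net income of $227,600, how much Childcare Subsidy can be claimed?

Childcare Subsidy: base = 4 × $3,650 = $14,600. 6% of the $168,500 excess over $59,100 is $10,110; credit = $14,600 − $10,110 = $4,490.

$4,490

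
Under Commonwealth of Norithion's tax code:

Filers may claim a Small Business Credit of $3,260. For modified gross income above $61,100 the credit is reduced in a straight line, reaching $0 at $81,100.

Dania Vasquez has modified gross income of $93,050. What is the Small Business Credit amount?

Small Business Credit: $93,050 is at or above $81,100, so the credit is $0.

$0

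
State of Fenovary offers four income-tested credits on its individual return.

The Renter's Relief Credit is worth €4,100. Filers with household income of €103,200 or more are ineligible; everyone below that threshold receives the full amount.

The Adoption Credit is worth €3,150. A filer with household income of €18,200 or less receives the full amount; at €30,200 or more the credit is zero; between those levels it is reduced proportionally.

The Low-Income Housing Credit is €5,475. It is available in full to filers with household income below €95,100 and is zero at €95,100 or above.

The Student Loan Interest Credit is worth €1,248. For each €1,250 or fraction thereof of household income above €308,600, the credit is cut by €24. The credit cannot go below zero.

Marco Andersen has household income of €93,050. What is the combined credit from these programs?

Renter's Relief Credit: €93,050 is below the €103,200 cutoff, so the full €4,100 applies.
Adoption Credit: €93,050 is at or above €30,200, so the credit is €0.
Low-Income Housing Credit: €93,050 is below the €95,100 cutoff, so the full €5,475 applies.
Student Loan Interest Credit: €93,050 is at or below the €308,600 threshold, so the full €1,248 applies.
Total: €4,100 + €0 + €5,475 + €1,248 = €10,823.

€10,823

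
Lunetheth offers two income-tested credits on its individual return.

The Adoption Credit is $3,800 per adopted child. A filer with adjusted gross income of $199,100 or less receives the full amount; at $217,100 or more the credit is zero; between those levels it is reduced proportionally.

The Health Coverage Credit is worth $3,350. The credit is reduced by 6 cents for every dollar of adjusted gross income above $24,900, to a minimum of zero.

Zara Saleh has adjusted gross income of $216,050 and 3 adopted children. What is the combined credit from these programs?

$665

Adoption Credit: base = 3 × $3,800 = $11,400. $216,050 is $16,950 into a $18,000 phase-out range, leaving 1,050/18,000 of the credit: $11,400 × 1,050/18,000 = $665.
Health Coverage Credit: 6% of the $191,150 excess over $24,900 is $11,469 ≥ base, so the credit is $0.
Total: $665 + $0 = $665.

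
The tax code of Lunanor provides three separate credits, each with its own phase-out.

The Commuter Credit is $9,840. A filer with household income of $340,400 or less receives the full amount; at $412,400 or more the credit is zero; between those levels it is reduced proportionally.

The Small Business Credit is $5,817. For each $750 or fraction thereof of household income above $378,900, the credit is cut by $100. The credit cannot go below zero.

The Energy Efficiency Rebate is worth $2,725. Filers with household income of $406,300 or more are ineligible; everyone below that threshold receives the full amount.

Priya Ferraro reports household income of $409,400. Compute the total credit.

Commuter Credit: $409,400 is $69,000 into a $72,000 phase-out range, leaving 3,000/72,000 of the credit: $9,840 × 3,000/72,000 = $410.
Small Business Credit: income exceeds $378,900 by $30,500, which is 41 full-or-partial $750 increments; reduction = 41 × $100 = $4,100, leaving $1,717.
Energy Efficiency Rebate: $409,400 meets or exceeds the $406,300 cutoff, so the credit is $0.
Total: $410 + $1,717 + $0 = $2,127.

$2,127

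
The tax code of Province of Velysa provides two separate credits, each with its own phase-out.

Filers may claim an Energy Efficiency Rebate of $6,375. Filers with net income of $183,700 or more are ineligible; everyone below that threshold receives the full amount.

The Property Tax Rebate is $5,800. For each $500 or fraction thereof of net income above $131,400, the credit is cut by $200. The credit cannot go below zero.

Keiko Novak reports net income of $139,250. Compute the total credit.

$8,975

Energy Efficiency Rebate: $139,250 is below the $183,700 cutoff, so the full $6,375 applies.
Property Tax Rebate: income exceeds $131,400 by $7,850, which is 16 full-or-partial $500 increments; reduction = 16 × $200 = $3,200, leaving $2,600.
Total: $6,375 + $2,600 = $8,975.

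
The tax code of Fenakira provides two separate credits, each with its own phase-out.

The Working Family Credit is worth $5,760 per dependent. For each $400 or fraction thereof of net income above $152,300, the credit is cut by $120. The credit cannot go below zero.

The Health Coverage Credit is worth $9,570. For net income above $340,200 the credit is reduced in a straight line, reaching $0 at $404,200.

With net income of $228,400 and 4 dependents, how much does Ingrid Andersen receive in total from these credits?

Working Family Credit: base = 4 × $5,760 = $23,040. income exceeds $152,300 by $76,100, which is 191 full-or-partial $400 increments; reduction = 191 × $120 = $22,920, leaving $120.
Health Coverage Credit: $228,400 is at or below the $340,200 threshold, so the full $9,570 applies.
Total: $120 + $9,570 = $9,690.

$9,690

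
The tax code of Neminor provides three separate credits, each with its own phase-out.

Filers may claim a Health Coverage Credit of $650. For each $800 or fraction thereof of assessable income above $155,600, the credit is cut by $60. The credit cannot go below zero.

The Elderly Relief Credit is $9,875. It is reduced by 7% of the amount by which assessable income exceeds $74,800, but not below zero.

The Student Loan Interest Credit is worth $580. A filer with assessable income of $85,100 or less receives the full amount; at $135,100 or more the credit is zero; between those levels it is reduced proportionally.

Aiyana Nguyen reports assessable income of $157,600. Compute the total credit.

$4,549

Health Coverage Credit: income exceeds $155,600 by $2,000, which is 3 full-or-partial $800 increments; reduction = 3 × $60 = $180, leaving $470.
Elderly Relief Credit: 7% of the $82,800 excess over $74,800 is $5,796; credit = $9,875 − $5,796 = $4,079.
Student Loan Interest Credit: $157,600 is at or above $135,100, so the credit is $0.
Total: $470 + $4,079 + $0 = $4,549.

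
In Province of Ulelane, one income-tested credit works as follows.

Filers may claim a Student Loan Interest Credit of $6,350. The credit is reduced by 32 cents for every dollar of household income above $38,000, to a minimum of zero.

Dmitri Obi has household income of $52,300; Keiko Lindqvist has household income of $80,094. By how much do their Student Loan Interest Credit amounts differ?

$1,774

Dmitri ($52,300): Student Loan Interest Credit: 32% of the $14,300 excess over $38,000 is $4,576; credit = $6,350 − $4,576 = $1,774.
Keiko ($80,094): Student Loan Interest Credit: 32% of the $42,094 excess over $38,000 is $13,470.08 ≥ base, so the credit is $0.
Difference: |$1,774 − $0| = $1,774.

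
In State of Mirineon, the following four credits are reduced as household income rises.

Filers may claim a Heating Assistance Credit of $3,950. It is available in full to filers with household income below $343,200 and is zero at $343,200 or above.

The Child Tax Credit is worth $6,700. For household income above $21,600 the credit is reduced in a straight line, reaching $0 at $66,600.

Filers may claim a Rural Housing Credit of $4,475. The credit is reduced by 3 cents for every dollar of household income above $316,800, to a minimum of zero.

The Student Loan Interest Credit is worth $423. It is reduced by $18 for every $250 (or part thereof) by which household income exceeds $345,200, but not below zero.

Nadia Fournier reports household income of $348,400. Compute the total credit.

$3,716

Heating Assistance Credit: $348,400 meets or exceeds the $343,200 cutoff, so the credit is $0.
Child Tax Credit: $348,400 is at or above $66,600, so the credit is $0.
Rural Housing Credit: 3% of the $31,600 excess over $316,800 is $948; credit = $4,475 − $948 = $3,527.
Student Loan Interest Credit: income exceeds $345,200 by $3,200, which is 13 full-or-partial $250 increments; reduction = 13 × $18 = $234, leaving $189.
Total: $0 + $0 + $3,527 + $189 = $3,716.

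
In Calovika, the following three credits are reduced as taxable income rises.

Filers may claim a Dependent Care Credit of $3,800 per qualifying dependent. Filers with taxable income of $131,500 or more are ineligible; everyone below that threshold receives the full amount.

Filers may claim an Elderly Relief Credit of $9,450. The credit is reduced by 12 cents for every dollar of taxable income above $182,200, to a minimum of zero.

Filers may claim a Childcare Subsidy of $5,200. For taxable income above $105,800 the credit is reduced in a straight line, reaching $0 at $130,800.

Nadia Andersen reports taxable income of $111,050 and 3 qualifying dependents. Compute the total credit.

$24,958

Dependent Care Credit: base = 3 × $3,800 = $11,400. $111,050 is below the $131,500 cutoff, so the full $11,400 applies.
Elderly Relief Credit: $111,050 is at or below the $182,200 threshold, so the full $9,450 applies.
Childcare Subsidy: $111,050 is $5,250 into a $25,000 phase-out range, leaving 19,750/25,000 of the credit: $5,200 × 19,750/25,000 = $4,108.
Total: $11,400 + $9,450 + $4,108 = $24,958.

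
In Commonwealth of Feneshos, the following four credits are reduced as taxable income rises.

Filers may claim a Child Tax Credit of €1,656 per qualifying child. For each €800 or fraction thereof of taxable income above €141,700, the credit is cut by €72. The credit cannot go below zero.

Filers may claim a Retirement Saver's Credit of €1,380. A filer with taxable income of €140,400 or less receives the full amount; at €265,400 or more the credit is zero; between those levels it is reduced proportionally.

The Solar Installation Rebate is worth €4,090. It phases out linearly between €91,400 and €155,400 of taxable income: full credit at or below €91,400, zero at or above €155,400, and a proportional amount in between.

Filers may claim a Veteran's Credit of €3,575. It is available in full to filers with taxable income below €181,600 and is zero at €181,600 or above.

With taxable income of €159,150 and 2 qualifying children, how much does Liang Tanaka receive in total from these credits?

€6,476

Child Tax Credit: base = 2 × €1,656 = €3,312. income exceeds €141,700 by €17,450, which is 22 full-or-partial €800 increments; reduction = 22 × €72 = €1,584, leaving €1,728.
Retirement Saver's Credit: €159,150 is €18,750 into a €125,000 phase-out range, leaving 106,250/125,000 of the credit: €1,380 × 106,250/125,000 = €1,173.
Solar Installation Rebate: €159,150 is at or above €155,400, so the credit is €0.
Veteran's Credit: €159,150 is below the €181,600 cutoff, so the full €3,575 applies.
Total: €1,728 + €1,173 + €0 + €3,575 = €6,476.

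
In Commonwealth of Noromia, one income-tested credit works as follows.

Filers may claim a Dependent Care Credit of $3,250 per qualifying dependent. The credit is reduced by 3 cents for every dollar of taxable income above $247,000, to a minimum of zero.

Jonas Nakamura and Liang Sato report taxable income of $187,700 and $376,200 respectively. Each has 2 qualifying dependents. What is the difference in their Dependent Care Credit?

Jonas ($187,700): Dependent Care Credit: base = 2 × $3,250 = $6,500. $187,700 is at or below the $247,000 threshold, so the full $6,500 applies.
Liang ($376,200): Dependent Care Credit: base = 2 × $3,250 = $6,500. 3% of the $129,200 excess over $247,000 is $3,876; credit = $6,500 − $3,876 = $2,624.
Difference: |$6,500 − $2,624| = $3,876.

$3,876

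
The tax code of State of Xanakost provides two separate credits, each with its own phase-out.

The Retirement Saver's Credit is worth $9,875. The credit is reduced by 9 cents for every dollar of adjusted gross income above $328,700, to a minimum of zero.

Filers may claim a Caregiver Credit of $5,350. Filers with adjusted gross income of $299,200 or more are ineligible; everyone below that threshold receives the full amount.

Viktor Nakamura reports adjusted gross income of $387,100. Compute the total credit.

Retirement Saver's Credit: 9% of the $58,400 excess over $328,700 is $5,256; credit = $9,875 − $5,256 = $4,619.
Caregiver Credit: $387,100 meets or exceeds the $299,200 cutoff, so the credit is $0.
Total: $4,619 + $0 = $4,619.

$4,619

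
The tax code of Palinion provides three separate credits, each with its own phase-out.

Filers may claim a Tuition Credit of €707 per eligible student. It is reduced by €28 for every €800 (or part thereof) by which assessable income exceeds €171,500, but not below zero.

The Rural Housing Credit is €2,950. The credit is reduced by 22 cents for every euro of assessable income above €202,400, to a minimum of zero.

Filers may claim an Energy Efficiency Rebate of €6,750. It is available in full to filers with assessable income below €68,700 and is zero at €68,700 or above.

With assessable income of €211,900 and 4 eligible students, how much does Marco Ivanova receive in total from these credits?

Tuition Credit: base = 4 × €707 = €2,828. income exceeds €171,500 by €40,400, which is 51 full-or-partial €800 increments; reduction = 51 × €28 = €1,428, leaving €1,400.
Rural Housing Credit: 22% of the €9,500 excess over €202,400 is €2,090; credit = €2,950 − €2,090 = €860.
Energy Efficiency Rebate: €211,900 meets or exceeds the €68,700 cutoff, so the credit is €0.
Total: €1,400 + €860 + €0 = €2,260.

€2,260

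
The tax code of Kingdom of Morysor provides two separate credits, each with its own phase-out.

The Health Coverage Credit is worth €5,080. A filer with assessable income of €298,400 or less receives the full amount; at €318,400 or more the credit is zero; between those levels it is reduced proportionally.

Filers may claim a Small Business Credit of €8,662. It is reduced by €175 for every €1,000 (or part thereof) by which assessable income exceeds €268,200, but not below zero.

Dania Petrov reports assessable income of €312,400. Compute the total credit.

Health Coverage Credit: €312,400 is €14,000 into a €20,000 phase-out range, leaving 6,000/20,000 of the credit: €5,080 × 6,000/20,000 = €1,524.
Small Business Credit: income exceeds €268,200 by €44,200, which is 45 full-or-partial €1,000 increments; reduction = 45 × €175 = €7,875, leaving €787.
Total: €1,524 + €787 = €2,311.

€2,311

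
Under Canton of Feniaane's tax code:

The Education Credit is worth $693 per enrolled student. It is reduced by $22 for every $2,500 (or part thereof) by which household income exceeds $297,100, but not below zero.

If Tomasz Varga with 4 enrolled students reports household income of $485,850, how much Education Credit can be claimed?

Education Credit: base = 4 × $693 = $2,772. income exceeds $297,100 by $188,750, which is 76 full-or-partial $2,500 increments; reduction = 76 × $22 = $1,672, leaving $1,100.

$1,100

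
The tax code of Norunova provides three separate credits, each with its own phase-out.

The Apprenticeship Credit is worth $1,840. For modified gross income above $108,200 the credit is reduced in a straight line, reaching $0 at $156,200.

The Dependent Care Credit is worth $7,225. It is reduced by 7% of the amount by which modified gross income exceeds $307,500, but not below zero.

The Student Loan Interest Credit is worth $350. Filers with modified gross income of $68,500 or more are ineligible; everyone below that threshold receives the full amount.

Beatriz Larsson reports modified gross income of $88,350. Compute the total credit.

$9,065

Apprenticeship Credit: $88,350 is at or below the $108,200 threshold, so the full $1,840 applies.
Dependent Care Credit: $88,350 is at or below the $307,500 threshold, so the full $7,225 applies.
Student Loan Interest Credit: $88,350 meets or exceeds the $68,500 cutoff, so the credit is $0.
Total: $1,840 + $7,225 + $0 = $9,065.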